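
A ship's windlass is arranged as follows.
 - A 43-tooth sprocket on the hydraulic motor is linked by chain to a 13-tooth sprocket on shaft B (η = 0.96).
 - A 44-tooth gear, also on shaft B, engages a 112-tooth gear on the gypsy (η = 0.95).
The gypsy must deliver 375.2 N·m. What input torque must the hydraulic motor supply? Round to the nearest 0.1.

Overall ratio R = 0.30233 × 2.5455 = 0.76956; overall efficiency η = 0.96 × 0.95 = 0.9120.
Input torque = output torque / (R × η) = 375.2 / (0.76956 × 0.9120) = 534.6 N·m.

534.6 N·m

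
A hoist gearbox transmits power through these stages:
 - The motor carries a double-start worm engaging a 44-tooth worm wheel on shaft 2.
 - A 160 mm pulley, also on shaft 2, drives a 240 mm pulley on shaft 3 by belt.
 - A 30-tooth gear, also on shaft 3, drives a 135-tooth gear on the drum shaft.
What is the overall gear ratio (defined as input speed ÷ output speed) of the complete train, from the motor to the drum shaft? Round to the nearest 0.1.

Each stage contributes driven/driver: worm 44/2 = 22, belt 240/160 = 1.5, gear mesh 135/30 = 4.5.
Overall: 22 × 1.5 × 4.5 = 148.5.

148.5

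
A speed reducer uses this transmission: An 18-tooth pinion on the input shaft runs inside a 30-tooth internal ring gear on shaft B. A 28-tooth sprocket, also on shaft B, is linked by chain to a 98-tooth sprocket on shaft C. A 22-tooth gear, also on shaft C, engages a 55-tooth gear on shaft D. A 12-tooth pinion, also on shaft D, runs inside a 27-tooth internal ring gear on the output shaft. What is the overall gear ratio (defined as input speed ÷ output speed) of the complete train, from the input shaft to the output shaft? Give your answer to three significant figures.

32.8

Each stage contributes driven/driver: internal gear 30/18 = 1.6667, chain 98/28 = 3.5, gear mesh 55/22 = 2.5, internal gear 27/12 = 2.25.
Overall: 1.6667 × 3.5 × 2.5 × 2.25 = 32.812.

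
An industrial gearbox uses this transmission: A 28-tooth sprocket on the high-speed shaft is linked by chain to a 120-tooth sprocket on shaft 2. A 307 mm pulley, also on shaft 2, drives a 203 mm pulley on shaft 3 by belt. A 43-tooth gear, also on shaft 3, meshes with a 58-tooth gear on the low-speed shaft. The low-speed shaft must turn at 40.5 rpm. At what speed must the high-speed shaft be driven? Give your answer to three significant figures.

155 rpm

Overall ratio R = 4.2857 × 0.66124 × 1.3488 = 3.8224.
Required input speed = output speed × R = 40.5 × 3.8224 = 154.81 rpm.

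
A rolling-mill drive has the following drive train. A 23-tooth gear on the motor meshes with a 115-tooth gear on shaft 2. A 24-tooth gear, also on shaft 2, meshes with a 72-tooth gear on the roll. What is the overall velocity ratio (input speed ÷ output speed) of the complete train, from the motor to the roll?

Each stage contributes driven/driver: gear mesh 115/23 = 5, gear mesh 72/24 = 3.
Overall: 5 × 3 = 15.

15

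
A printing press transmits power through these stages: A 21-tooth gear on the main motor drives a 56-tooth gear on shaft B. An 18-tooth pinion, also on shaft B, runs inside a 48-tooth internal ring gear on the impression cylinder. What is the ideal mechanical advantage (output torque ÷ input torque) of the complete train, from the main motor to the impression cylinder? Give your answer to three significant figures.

Each stage contributes driven/driver: gear mesh 56/21 = 2.6667, internal gear 48/18 = 2.6667.
Overall: 2.6667 × 2.6667 = 7.1111.

7.11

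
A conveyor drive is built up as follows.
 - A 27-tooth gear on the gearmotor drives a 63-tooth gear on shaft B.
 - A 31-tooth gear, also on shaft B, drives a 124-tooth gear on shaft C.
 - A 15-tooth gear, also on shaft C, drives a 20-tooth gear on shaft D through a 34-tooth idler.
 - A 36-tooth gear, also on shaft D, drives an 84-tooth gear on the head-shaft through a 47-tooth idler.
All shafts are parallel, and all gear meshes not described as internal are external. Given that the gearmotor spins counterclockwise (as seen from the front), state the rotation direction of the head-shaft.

counterclockwise

the gearmotor → shaft B: external mesh, 1 reversal → CW.
shaft B → shaft C: external mesh, 1 reversal → CCW.
shaft C → shaft D: driver → idler → driven is 2 external meshes, 2 reversals → CCW.
shaft D → the head-shaft: driver → idler → driven is 2 external meshes, 2 reversals → CCW.
6 reversals in total — an even number — so the head-shaft turns the same way as the gearmotor.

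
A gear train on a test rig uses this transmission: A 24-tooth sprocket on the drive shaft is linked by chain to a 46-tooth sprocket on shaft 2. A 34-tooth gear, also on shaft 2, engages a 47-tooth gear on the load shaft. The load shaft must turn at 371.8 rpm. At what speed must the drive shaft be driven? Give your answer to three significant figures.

985 rpm

Overall ratio R = 1.9167 × 1.3824 = 2.6495.
Required input speed = output speed × R = 371.8 × 2.6495 = 985.09 rpm.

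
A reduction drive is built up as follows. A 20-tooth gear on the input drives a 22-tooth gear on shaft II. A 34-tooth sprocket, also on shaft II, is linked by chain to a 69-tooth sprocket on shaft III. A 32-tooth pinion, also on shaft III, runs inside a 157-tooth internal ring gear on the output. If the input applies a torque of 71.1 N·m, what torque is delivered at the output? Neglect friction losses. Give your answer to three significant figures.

gear mesh 22/20 = 1.1 → τ = 71.1·1.1 = 78.21 N·m
chain 69/34 = 2.0294 → τ = 78.21·2.0294 = 158.72 N·m
internal gear 157/32 = 4.9062 → τ = 158.72·4.9062 = 778.72 N·m

779 N·m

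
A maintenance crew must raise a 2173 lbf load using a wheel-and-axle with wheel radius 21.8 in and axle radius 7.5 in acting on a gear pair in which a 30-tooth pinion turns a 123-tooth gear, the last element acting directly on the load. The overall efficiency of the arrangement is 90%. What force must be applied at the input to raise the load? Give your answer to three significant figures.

Wheel-and-axle MA = R/r = 21.8/7.5 = 2.9067.
Gear pair MA = 123/30 = 4.1.
Combined ideal MA = 2.9067 × 4.1 = 11.917.
Actual MA = 11.917 × 0.90 = 10.726.
Effort = load / actual MA = 2173 / 10.726 = 202.6 lbf.

203 lbf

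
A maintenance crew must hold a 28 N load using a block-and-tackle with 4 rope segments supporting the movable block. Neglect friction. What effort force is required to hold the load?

Block-and-tackle MA = number of supporting rope parts = 4.
Effort = load / MA = 28 / 4 = 7 N.

7 N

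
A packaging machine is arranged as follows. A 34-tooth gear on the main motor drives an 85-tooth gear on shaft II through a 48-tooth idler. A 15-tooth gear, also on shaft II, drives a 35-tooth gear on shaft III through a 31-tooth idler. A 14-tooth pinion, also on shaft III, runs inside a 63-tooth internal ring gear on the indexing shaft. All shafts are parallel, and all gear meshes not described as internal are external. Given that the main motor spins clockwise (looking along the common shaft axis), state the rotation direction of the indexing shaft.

clockwise

the main motor → shaft II: driver → idler → driven is 2 external meshes, 2 reversals → CW.
shaft II → shaft III: driver → idler → driven is 2 external meshes, 2 reversals → CW.
shaft III → the indexing shaft: internal mesh, same direction → CW.
4 reversals in total — an even number — so the indexing shaft turns the same way as the main motor.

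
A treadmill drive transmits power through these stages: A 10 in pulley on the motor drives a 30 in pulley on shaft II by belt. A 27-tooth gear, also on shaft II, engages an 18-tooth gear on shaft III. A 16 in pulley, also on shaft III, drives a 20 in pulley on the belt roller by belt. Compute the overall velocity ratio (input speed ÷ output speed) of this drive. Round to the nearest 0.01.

Each stage contributes driven/driver: belt 30/10 = 3, gear mesh 18/27 = 0.66667, belt 20/16 = 1.25.
Overall: 3 × 0.66667 × 1.25 = 2.5.

2.50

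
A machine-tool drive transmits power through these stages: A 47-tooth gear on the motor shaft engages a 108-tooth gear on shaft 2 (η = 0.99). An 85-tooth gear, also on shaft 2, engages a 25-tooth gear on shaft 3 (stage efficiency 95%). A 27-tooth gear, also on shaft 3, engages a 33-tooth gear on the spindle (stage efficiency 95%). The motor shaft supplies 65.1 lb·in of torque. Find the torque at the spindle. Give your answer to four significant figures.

Gear mesh: ratio = 108/47 = 2.2979; torque at shaft 2 = 65.1 × 2.2979 × 0.99 = 148.1 lb·in.
Gear mesh: ratio = 25/85 = 0.29412; torque at shaft 3 = 148.1 × 0.29412 × 0.95 = 41.38 lb·in.
Gear mesh: ratio = 33/27 = 1.2222; torque at the spindle = 41.38 × 1.2222 × 0.95 = 48.046 lb·in.

48.05 lb·in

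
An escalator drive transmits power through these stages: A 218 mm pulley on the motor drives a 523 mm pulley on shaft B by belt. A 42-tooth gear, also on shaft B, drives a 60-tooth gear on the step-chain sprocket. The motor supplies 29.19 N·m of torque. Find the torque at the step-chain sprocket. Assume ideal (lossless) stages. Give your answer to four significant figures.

Belt: ratio = 523/218 = 2.3991; torque at shaft B = 29.19 × 2.3991 = 70.029 N·m.
Gear mesh: ratio = 60/42 = 1.4286; torque at the step-chain sprocket = 70.029 × 1.4286 = 100.04 N·m.

100.0 N·m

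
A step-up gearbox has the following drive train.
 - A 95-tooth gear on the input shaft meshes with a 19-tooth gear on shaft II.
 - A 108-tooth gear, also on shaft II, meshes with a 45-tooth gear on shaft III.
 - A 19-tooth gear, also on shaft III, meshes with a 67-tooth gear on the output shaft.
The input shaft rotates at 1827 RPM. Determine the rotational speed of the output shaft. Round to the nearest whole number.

gear mesh 19/95 = 0.2 → 1827/0.2 = 9135 RPM
gear mesh 45/108 = 0.41667 → 9135/0.41667 = 21924 RPM
gear mesh 67/19 = 3.5263 → 21924/3.5263 = 6217.3 RPM

6217 RPM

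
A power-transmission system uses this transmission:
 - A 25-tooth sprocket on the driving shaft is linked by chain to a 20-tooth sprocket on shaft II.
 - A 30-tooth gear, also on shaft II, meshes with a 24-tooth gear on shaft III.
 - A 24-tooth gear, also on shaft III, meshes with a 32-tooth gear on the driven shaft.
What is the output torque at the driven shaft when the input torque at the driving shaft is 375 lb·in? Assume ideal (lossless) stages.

320 lb·in

Chain: ratio = 20/25 = 0.8; torque at shaft II = 375 × 0.8 = 300 lb·in.
Gear mesh: ratio = 24/30 = 0.8; torque at shaft III = 300 × 0.8 = 240 lb·in.
Gear mesh: ratio = 32/24 = 1.3333; torque at the driven shaft = 240 × 1.3333 = 320 lb·in.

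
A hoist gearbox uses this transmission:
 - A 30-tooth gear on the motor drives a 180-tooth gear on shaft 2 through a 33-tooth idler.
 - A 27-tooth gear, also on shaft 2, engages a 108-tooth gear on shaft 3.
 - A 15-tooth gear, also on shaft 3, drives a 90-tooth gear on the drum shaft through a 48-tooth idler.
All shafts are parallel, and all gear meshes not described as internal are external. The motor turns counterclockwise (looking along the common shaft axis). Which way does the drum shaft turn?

clockwise

the motor → shaft 2: driver → idler → driven is 2 external meshes, 2 reversals → CCW.
shaft 2 → shaft 3: external mesh, 1 reversal → CW.
shaft 3 → the drum shaft: driver → idler → driven is 2 external meshes, 2 reversals → CW.
5 reversals in total — an odd number — so the drum shaft turns opposite to the motor.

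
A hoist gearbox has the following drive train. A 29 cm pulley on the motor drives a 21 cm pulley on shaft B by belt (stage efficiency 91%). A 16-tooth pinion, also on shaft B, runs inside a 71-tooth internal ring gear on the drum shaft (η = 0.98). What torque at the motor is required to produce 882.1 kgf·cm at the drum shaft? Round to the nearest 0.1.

307.8 kgf·cm

Overall ratio R = 0.72414 × 4.4375 = 3.2134; overall efficiency η = 0.91 × 0.98 = 0.8918.
Input torque = output torque / (R × η) = 882.1 / (3.2134 × 0.8918) = 307.82 kgf·cm.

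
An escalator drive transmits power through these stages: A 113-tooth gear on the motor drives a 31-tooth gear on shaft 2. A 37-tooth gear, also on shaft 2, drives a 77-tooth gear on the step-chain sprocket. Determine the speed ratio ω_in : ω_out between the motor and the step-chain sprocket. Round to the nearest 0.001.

Each stage contributes driven/driver: gear mesh 31/113 = 0.27434, gear mesh 77/37 = 2.0811.
Overall: 0.27434 × 2.0811 = 0.57092.

0.571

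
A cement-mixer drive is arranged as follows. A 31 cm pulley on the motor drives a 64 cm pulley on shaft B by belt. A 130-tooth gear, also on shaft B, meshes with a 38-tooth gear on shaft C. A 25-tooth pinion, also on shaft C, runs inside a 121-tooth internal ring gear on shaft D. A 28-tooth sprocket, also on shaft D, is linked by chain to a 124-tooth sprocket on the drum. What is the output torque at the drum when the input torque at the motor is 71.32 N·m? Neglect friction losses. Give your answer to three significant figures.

923 N·m

Belt: ratio = 64/31 = 2.0645; torque at shaft B = 71.32 × 2.0645 = 147.24 N·m.
Gear mesh: ratio = 38/130 = 0.29231; torque at shaft C = 147.24 × 0.29231 = 43.04 N·m.
Internal gear: ratio = 121/25 = 4.84; torque at shaft D = 43.04 × 4.84 = 208.31 N·m.
Chain: ratio = 124/28 = 4.4286; torque at the drum = 208.31 × 4.4286 = 922.53 N·m.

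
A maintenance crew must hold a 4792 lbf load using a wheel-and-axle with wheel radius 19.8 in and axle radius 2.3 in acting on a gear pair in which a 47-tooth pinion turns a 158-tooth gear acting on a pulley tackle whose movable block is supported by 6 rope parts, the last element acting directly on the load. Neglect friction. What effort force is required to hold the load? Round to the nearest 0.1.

27.6 lbf

Wheel-and-axle MA = R/r = 19.8/2.3 = 8.6087.
Gear pair MA = 158/47 = 3.3617.
Block-and-tackle MA = number of supporting rope parts = 6.
Combined ideal MA = 8.6087 × 3.3617 × 6 = 173.64.
Effort = load / MA = 4792 / 173.64 = 27.597 lbf.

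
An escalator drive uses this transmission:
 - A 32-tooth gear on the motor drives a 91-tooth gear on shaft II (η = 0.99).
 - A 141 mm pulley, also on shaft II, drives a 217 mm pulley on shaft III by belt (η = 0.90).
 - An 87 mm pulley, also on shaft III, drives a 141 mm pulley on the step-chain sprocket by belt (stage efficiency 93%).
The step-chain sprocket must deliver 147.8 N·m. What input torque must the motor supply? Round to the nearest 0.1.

25.1 N·m

Overall ratio R = 2.8438 × 1.539 × 1.6207 = 7.093; overall efficiency η = 0.99 × 0.90 × 0.93 = 0.8286.
Input torque = output torque / (R × η) = 147.8 / (7.093 × 0.8286) = 25.147 N·m.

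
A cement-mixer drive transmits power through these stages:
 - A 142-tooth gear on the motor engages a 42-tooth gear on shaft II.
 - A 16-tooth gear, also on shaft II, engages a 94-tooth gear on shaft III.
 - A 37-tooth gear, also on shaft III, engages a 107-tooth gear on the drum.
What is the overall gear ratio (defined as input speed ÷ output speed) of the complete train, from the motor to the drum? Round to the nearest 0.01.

Each stage contributes driven/driver: gear mesh 42/142 = 0.29577, gear mesh 94/16 = 5.875, gear mesh 107/37 = 2.8919.
Overall: 0.29577 × 5.875 × 2.8919 = 5.0252.

5.03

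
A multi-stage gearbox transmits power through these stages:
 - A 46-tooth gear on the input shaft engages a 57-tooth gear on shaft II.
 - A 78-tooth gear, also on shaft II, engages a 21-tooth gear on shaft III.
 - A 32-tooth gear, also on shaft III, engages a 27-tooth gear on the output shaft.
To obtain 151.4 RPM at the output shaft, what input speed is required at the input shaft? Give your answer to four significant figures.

42.62 RPM

Overall ratio R = 1.2391 × 0.26923 × 0.84375 = 0.28149.
Required input speed = output speed × R = 151.4 × 0.28149 = 42.617 RPM.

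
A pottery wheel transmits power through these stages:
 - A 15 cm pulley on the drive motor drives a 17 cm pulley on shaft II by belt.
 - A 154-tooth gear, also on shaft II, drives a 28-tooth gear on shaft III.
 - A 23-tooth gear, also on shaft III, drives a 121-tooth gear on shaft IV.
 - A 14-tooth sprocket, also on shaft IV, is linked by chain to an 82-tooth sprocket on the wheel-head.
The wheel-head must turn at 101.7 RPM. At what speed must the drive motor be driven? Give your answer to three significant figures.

Overall ratio R = 1.1333 × 0.18182 × 5.2609 × 5.8571 = 6.3495.
Required input speed = output speed × R = 101.7 × 6.3495 = 645.74 RPM.

646 RPM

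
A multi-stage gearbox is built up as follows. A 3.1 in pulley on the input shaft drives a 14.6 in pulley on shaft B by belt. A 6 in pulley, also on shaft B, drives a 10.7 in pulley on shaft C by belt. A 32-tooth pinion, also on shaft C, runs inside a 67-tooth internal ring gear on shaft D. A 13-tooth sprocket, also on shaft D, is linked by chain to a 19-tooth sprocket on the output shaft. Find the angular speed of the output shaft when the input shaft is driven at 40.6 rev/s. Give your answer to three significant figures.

1.58 rev/s

Belt: ratio = 14.6/3.1 = 4.7097, so shaft B turns at 40.6 / 4.7097 = 8.6205 rev/s.
Belt: ratio = 10.7/6 = 1.7833, so shaft C turns at 8.6205 / 1.7833 = 4.834 rev/s.
Internal gear: ratio = 67/32 = 2.0938, so shaft D turns at 4.834 / 2.0938 = 2.3088 rev/s.
Chain: ratio = 19/13 = 1.4615, so the output shaft turns at 2.3088 / 1.4615 = 1.5797 rev/s.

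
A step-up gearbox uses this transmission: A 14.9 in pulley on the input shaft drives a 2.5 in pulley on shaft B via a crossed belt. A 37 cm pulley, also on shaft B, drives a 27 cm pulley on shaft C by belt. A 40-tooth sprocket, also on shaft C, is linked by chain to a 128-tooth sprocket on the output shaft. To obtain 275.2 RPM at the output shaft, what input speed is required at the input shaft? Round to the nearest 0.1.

107.8 RPM

Overall ratio R = 0.16779 × 0.72973 × 3.2 = 0.3918.
Required input speed = output speed × R = 275.2 × 0.3918 = 107.82 RPM.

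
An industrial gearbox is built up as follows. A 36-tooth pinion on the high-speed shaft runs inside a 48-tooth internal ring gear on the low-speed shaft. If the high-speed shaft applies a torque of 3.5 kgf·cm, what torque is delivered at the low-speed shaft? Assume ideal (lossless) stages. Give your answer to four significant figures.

4.667 kgf·cm

After the internal gear (48/36): 3.5 × 1.3333 = 4.6667 kgf·cm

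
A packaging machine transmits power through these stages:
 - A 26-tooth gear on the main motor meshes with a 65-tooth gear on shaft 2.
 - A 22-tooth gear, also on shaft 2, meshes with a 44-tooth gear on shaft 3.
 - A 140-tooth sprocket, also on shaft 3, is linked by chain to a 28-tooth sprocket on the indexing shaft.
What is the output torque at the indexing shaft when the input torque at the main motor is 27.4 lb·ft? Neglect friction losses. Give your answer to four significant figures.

27.40 lb·ft

gear mesh 65/26 = 2.5 → τ = 27.4·2.5 = 68.5 lb·ft
gear mesh 44/22 = 2 → τ = 68.5·2 = 137 lb·ft
chain 28/140 = 0.2 → τ = 137·0.2 = 27.4 lb·ft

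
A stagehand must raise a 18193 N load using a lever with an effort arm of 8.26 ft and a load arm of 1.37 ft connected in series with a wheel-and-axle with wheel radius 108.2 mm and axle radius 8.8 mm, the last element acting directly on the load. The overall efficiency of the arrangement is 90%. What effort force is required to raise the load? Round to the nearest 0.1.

272.7 N

Lever MA = effort arm / load arm = 8.26/1.37 = 6.0292.
Wheel-and-axle MA = R/r = 108.2/8.8 = 12.295.
Combined ideal MA = 6.0292 × 12.295 = 74.132.
Actual MA = 74.132 × 0.90 = 66.719.
Effort = load / actual MA = 18193 / 66.719 = 272.68 N.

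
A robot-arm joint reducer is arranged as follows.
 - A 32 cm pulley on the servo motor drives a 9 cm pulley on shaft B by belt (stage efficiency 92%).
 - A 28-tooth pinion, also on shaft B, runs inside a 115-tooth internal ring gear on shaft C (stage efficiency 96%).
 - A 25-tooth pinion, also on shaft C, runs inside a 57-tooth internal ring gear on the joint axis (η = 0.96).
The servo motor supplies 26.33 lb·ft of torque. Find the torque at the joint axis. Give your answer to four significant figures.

Belt: ratio = 9/32 = 0.28125; torque at shaft B = 26.33 × 0.28125 × 0.92 = 6.8129 lb·ft.
Internal gear: ratio = 115/28 = 4.1071; torque at shaft C = 6.8129 × 4.1071 × 0.96 = 26.862 lb·ft.
Internal gear: ratio = 57/25 = 2.28; torque at the joint axis = 26.862 × 2.28 × 0.96 = 58.796 lb·ft.

58.80 lb·ft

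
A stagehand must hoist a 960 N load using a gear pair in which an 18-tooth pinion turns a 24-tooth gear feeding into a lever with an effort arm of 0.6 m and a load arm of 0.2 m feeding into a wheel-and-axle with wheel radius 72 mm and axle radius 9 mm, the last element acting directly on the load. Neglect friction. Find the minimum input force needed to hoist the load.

Gear pair MA = 24/18 = 1.3333.
Lever MA = effort arm / load arm = 0.6/0.2 = 3.
Wheel-and-axle MA = R/r = 72/9 = 8.
Combined ideal MA = 1.3333 × 3 × 8 = 32.
Effort = load / MA = 960 / 32 = 30 N.

30 N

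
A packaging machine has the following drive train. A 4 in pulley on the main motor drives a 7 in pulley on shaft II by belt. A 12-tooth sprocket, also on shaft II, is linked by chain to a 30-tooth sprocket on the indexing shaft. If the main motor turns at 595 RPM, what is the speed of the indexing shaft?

Belt: ratio = 7/4 = 1.75, so shaft II turns at 595 / 1.75 = 340 RPM.
Chain: ratio = 30/12 = 2.5, so the indexing shaft turns at 340 / 2.5 = 136 RPM.

136 RPM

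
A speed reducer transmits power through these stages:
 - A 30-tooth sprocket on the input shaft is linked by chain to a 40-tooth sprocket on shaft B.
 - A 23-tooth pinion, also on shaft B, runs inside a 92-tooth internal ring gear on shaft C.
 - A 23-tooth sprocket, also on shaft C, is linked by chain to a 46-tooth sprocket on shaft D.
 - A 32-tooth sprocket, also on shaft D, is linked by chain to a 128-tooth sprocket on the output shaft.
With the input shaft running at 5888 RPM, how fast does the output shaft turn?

Chain: ratio = 40/30 = 1.3333, so shaft B turns at 5888 / 1.3333 = 4416 RPM.
Internal gear: ratio = 92/23 = 4, so shaft C turns at 4416 / 4 = 1104 RPM.
Chain: ratio = 46/23 = 2, so shaft D turns at 1104 / 2 = 552 RPM.
Chain: ratio = 128/32 = 4, so the output shaft turns at 552 / 4 = 138 RPM.

138 RPM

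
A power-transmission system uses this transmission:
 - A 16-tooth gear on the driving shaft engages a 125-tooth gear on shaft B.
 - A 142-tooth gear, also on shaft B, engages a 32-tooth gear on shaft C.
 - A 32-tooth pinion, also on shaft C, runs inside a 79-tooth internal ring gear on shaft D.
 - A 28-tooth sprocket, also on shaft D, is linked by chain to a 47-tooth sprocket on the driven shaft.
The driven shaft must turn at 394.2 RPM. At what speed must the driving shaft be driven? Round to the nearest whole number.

Overall ratio R = 7.8125 × 0.22535 × 2.4688 × 1.6786 = 7.2957.
Required input speed = output speed × R = 394.2 × 7.2957 = 2876 RPM.

2876 RPM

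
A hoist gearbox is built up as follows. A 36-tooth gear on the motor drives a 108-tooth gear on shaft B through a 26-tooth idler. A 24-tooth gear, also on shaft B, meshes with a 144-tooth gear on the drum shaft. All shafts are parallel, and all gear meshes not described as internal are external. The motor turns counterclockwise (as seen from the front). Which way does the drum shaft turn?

the motor → shaft B: driver → idler → driven is 2 external meshes, 2 reversals → CCW.
shaft B → the drum shaft: external mesh, 1 reversal → CW.
3 reversals in total — an odd number — so the drum shaft turns opposite to the motor.

clockwise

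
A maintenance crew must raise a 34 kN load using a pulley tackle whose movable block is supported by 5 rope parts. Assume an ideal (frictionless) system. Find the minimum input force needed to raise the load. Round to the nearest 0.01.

Block-and-tackle MA = number of supporting rope parts = 5.
Effort = load / MA = 34 / 5 = 6.8 kN.

6.80 kN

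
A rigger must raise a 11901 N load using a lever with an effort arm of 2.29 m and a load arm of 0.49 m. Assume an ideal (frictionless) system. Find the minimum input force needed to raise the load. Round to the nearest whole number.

2547 N

Lever MA = effort arm / load arm = 2.29/0.49 = 4.6735.
Effort = load / MA = 11901 / 4.6735 = 2546.5 N.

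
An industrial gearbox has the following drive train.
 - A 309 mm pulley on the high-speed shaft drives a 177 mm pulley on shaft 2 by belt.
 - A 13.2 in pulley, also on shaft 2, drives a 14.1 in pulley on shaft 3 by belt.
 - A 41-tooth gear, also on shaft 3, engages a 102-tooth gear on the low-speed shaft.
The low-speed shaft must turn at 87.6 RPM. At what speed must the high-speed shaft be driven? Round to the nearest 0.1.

Overall ratio R = 0.57282 × 1.0682 × 2.4878 = 1.5222.
Required input speed = output speed × R = 87.6 × 1.5222 = 133.35 RPM.

133.3 RPM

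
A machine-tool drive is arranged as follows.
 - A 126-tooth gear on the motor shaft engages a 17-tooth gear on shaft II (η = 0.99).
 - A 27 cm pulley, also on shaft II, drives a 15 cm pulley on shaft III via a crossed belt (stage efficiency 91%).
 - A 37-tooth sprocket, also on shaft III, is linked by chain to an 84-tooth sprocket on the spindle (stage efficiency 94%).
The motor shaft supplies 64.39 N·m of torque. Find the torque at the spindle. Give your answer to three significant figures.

After the gear mesh (17/126): 64.39 × 0.13492 × 0.99 = 8.6007 N·m
After the belt (15/27): 8.6007 × 0.55556 × 0.91 = 4.3481 N·m
After the chain (84/37): 4.3481 × 2.2703 × 0.94 = 9.2791 N·m

9.28 N·m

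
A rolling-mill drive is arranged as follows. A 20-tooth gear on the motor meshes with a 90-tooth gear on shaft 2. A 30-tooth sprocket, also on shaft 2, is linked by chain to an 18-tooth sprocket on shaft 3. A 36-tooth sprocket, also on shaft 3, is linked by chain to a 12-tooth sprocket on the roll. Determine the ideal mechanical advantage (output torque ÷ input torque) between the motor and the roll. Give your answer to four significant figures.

0.9000

Each stage contributes driven/driver: gear mesh 90/20 = 4.5, chain 18/30 = 0.6, chain 12/36 = 0.33333.
Overall: 4.5 × 0.6 × 0.33333 = 0.9.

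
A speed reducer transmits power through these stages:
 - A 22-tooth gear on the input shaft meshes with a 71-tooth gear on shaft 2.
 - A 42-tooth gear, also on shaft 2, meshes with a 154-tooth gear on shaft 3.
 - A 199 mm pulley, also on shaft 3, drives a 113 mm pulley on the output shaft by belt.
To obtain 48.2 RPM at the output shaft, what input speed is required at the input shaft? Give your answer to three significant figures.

324 RPM

Overall ratio R = 3.2273 × 3.6667 × 0.56784 = 6.7194.
Required input speed = output speed × R = 48.2 × 6.7194 = 323.88 RPM.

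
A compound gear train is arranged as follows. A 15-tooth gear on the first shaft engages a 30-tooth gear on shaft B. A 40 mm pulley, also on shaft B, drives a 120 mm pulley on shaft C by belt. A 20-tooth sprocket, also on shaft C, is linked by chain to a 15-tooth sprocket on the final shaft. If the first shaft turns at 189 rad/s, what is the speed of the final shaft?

42 rad/s

the first shaft → shaft B (gear mesh, 30/15): 189 ÷ 2 = 94.5 rad/s
shaft B → shaft C (belt, 120/40): 94.5 ÷ 3 = 31.5 rad/s
shaft C → the final shaft (chain, 15/20): 31.5 ÷ 0.75 = 42 rad/s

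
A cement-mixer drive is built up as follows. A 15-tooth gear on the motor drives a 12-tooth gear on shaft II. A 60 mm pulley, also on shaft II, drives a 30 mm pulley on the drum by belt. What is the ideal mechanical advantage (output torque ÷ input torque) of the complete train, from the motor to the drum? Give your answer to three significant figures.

Each stage contributes driven/driver: gear mesh 12/15 = 0.8, belt 30/60 = 0.5.
Overall: 0.8 × 0.5 = 0.4.

0.400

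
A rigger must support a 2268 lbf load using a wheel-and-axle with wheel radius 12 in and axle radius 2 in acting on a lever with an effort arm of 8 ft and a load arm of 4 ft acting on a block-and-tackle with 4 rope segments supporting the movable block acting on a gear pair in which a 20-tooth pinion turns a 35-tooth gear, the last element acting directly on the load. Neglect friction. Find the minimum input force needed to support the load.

Wheel-and-axle MA = R/r = 12/2 = 6.
Lever MA = effort arm / load arm = 8/4 = 2.
Block-and-tackle MA = number of supporting rope parts = 4.
Gear pair MA = 35/20 = 1.75.
Combined ideal MA = 6 × 2 × 4 × 1.75 = 84.
Effort = load / MA = 2268 / 84 = 27 lbf.

27 lbf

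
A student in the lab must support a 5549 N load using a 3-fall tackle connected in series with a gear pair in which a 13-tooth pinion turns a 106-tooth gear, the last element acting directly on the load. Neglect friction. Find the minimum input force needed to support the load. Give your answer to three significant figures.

227 N

Block-and-tackle MA = number of supporting rope parts = 3.
Gear pair MA = 106/13 = 8.1538.
Combined ideal MA = 3 × 8.1538 = 24.462.
Effort = load / MA = 5549 / 24.462 = 226.85 N.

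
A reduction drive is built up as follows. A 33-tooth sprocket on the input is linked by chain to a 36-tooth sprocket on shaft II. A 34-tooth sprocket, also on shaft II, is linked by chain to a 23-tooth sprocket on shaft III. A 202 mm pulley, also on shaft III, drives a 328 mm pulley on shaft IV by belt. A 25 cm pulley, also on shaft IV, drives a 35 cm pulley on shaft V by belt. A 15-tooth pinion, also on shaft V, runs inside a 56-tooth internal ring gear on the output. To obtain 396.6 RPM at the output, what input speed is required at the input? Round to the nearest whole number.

2484 RPM

Overall ratio R = 1.0909 × 0.67647 × 1.6238 × 1.4 × 3.7333 = 6.263.
Required input speed = output speed × R = 396.6 × 6.263 = 2483.9 RPM.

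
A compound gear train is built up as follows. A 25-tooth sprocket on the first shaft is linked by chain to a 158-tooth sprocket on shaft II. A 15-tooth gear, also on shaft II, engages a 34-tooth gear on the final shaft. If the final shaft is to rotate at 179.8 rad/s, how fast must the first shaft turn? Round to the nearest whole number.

Overall ratio R = 6.32 × 2.2667 = 14.325.
Required input speed = output speed × R = 179.8 × 14.325 = 2575.7 rad/s.

2576 rad/s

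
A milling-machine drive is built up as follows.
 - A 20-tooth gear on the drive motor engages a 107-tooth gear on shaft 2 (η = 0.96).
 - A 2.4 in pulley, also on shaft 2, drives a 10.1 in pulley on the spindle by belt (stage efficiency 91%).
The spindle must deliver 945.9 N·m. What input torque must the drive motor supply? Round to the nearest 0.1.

Overall ratio R = 5.35 × 4.2083 = 22.515; overall efficiency η = 0.96 × 0.91 = 0.8736.
Input torque = output torque / (R × η) = 945.9 / (22.515 × 0.8736) = 48.092 N·m.

48.1 N·m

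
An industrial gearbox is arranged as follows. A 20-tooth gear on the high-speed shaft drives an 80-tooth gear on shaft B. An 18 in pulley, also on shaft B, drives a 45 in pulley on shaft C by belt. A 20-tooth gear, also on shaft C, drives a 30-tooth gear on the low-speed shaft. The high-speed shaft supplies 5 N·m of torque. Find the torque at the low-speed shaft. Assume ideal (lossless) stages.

75 N·m

After the gear mesh (80/20): 5 × 4 = 20 N·m
After the belt (45/18): 20 × 2.5 = 50 N·m
After the gear mesh (30/20): 50 × 1.5 = 75 N·m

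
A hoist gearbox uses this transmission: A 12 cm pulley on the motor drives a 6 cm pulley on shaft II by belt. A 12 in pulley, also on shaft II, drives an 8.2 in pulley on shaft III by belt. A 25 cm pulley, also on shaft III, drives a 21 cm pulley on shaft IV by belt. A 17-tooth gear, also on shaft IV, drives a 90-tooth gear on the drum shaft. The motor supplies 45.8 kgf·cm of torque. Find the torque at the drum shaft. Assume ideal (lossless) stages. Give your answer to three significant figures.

69.6 kgf·cm

belt 6/12 = 0.5 → τ = 45.8·0.5 = 22.9 kgf·cm
belt 8.2/12 = 0.68333 → τ = 22.9·0.68333 = 15.648 kgf·cm
belt 21/25 = 0.84 → τ = 15.648·0.84 = 13.145 kgf·cm
gear mesh 90/17 = 5.2941 → τ = 13.145·5.2941 = 69.589 kgf·cm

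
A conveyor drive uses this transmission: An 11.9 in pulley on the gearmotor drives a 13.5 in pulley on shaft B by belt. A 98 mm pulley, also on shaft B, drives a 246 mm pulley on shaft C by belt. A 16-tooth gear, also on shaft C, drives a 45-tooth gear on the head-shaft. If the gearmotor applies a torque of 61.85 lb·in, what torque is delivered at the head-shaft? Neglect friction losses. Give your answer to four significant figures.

495.4 lb·in

Belt: ratio = 13.5/11.9 = 1.1345; torque at shaft B = 61.85 × 1.1345 = 70.166 lb·in.
Belt: ratio = 246/98 = 2.5102; torque at shaft C = 70.166 × 2.5102 = 176.13 lb·in.
Gear mesh: ratio = 45/16 = 2.8125; torque at the head-shaft = 176.13 × 2.8125 = 495.37 lb·in.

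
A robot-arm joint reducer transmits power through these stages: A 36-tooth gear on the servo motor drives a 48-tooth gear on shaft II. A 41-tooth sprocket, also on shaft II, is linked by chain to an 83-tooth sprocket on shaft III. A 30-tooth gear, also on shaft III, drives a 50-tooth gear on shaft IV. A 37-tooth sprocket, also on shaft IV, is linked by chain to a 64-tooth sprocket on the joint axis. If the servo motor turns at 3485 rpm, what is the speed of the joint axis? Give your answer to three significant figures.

448 rpm

Gear mesh: ratio = 48/36 = 1.3333, so shaft II turns at 3485 / 1.3333 = 2613.8 rpm.
Chain: ratio = 83/41 = 2.0244, so shaft III turns at 2613.8 / 2.0244 = 1291.1 rpm.
Gear mesh: ratio = 50/30 = 1.6667, so shaft IV turns at 1291.1 / 1.6667 = 774.68 rpm.
Chain: ratio = 64/37 = 1.7297, so the joint axis turns at 774.68 / 1.7297 = 447.86 rpm.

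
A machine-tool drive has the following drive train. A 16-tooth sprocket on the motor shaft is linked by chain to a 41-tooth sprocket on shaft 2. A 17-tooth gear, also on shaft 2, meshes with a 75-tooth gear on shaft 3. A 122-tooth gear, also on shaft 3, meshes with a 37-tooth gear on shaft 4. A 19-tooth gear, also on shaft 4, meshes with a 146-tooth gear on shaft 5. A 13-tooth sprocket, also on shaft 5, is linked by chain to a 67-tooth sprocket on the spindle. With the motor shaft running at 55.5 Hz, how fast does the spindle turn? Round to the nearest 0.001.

0.409 Hz

chain 41/16 = 2.5625 → 55.5/2.5625 = 21.659 Hz
gear mesh 75/17 = 4.4118 → 21.659/4.4118 = 4.9093 Hz
gear mesh 37/122 = 0.30328 → 4.9093/0.30328 = 16.187 Hz
gear mesh 146/19 = 7.6842 → 16.187/7.6842 = 2.1066 Hz
chain 67/13 = 5.1538 → 2.1066/5.1538 = 0.40874 Hz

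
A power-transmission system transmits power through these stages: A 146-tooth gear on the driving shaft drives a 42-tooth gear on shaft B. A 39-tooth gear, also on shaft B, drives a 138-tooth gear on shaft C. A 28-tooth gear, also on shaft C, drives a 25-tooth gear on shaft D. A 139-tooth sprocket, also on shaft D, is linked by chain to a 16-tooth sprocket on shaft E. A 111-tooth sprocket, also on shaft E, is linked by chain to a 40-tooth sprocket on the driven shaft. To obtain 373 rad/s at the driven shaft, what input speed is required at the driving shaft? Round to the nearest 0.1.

14.1 rad/s

Overall ratio R = 0.28767 × 3.5385 × 0.89286 × 0.11511 × 0.36036 = 0.037699.
Required input speed = output speed × R = 373 × 0.037699 = 14.062 rad/s.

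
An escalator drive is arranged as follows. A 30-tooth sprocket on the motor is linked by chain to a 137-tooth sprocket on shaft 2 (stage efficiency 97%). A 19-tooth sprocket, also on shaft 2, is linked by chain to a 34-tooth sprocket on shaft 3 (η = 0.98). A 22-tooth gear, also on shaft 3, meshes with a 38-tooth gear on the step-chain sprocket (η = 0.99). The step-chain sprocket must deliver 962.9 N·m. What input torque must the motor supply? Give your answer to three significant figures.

72.5 N·m

Overall ratio R = 4.5667 × 1.7895 × 1.7273 = 14.115; overall efficiency η = 0.97 × 0.98 × 0.99 = 0.9411.
Input torque = output torque / (R × η) = 962.9 / (14.115 × 0.9411) = 72.487 N·m.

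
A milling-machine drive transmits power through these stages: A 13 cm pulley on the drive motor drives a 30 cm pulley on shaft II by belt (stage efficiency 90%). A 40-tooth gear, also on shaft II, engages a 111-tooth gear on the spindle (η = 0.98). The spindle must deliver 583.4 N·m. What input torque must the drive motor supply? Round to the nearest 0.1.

103.3 N·m

Overall ratio R = 2.3077 × 2.775 = 6.4038; overall efficiency η = 0.90 × 0.98 = 0.8820.
Input torque = output torque / (R × η) = 583.4 / (6.4038 × 0.8820) = 103.29 N·m.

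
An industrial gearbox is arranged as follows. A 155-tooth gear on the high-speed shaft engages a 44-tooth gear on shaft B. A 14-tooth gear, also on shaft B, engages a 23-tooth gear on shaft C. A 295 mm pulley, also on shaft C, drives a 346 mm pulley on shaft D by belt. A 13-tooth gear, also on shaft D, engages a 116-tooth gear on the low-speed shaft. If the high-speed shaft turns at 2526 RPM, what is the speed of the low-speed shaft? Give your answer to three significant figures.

the high-speed shaft → shaft B (gear mesh, 44/155): 2526 ÷ 0.28387 = 8898.4 RPM
shaft B → shaft C (gear mesh, 23/14): 8898.4 ÷ 1.6429 = 5416.4 RPM
shaft C → shaft D (belt, 346/295): 5416.4 ÷ 1.1729 = 4618 RPM
shaft D → the low-speed shaft (gear mesh, 116/13): 4618 ÷ 8.9231 = 517.54 RPM

518 RPM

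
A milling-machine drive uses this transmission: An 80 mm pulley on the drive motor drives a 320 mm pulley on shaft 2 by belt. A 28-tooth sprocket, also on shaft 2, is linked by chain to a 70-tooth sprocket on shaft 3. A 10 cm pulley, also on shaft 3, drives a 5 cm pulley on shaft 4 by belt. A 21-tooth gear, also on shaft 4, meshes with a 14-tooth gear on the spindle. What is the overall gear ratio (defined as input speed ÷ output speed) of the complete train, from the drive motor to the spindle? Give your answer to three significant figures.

Each stage contributes driven/driver: belt 320/80 = 4, chain 70/28 = 2.5, belt 5/10 = 0.5, gear mesh 14/21 = 0.66667.
Overall: 4 × 2.5 × 0.5 × 0.66667 = 3.3333.

3.33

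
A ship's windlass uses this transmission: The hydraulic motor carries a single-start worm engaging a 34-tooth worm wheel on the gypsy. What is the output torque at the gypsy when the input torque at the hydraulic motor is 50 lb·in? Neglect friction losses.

After the worm (34/1): 50 × 34 = 1700 lb·in

1700 lb·in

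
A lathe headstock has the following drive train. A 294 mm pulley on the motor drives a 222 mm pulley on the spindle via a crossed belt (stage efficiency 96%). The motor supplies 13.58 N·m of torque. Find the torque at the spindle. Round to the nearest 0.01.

Belt: ratio = 222/294 = 0.7551; torque at the spindle = 13.58 × 0.7551 × 0.96 = 9.8441 N·m.

9.84 N·m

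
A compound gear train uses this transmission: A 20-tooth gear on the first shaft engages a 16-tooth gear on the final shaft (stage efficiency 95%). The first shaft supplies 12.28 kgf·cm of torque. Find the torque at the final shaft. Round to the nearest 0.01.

Gear mesh: ratio = 16/20 = 0.8; torque at the final shaft = 12.28 × 0.8 × 0.95 = 9.3328 kgf·cm.

9.33 kgf·cm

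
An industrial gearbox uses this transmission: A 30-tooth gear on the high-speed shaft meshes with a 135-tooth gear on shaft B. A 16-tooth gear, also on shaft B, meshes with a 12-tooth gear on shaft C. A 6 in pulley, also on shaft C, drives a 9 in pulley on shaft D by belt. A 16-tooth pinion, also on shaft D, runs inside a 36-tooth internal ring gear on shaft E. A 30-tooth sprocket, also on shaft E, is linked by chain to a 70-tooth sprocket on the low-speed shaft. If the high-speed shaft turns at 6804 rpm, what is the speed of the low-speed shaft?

Gear mesh: ratio = 135/30 = 4.5, so shaft B turns at 6804 / 4.5 = 1512 rpm.
Gear mesh: ratio = 12/16 = 0.75, so shaft C turns at 1512 / 0.75 = 2016 rpm.
Belt: ratio = 9/6 = 1.5, so shaft D turns at 2016 / 1.5 = 1344 rpm.
Internal gear: ratio = 36/16 = 2.25, so shaft E turns at 1344 / 2.25 = 597.33 rpm.
Chain: ratio = 70/30 = 2.3333, so the low-speed shaft turns at 597.33 / 2.3333 = 256 rpm.

256 rpm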